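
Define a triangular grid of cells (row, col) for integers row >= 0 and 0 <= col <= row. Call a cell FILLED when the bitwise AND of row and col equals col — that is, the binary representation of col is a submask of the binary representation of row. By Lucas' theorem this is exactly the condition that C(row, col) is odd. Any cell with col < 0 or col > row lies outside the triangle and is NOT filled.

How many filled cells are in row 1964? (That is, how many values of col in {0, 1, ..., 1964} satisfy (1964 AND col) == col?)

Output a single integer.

Answer: 128

Derivation:
1964 in binary = 11110101100
popcount(1964) = number of 1-bits in 11110101100 = 7
A col c satisfies (1964 AND c) == c iff every set bit of c is also set in 1964; each of the 7 set bits of 1964 can independently be on or off in c.
count = 2^7 = 128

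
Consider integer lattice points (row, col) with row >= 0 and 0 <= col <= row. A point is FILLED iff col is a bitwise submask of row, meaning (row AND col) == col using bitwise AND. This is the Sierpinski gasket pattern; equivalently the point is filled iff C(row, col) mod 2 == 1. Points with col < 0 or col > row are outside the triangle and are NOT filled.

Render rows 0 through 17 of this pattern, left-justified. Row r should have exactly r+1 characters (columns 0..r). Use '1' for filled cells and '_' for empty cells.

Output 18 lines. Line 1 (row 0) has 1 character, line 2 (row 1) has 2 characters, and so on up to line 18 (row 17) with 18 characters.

r0=0: 1
r1=1: 11
r2=10: 1_1
r3=11: 1111
r4=100: 1___1
r5=101: 11__11
r6=110: 1_1_1_1
r7=111: 11111111
r8=1000: 1_______1
r9=1001: 11______11
r10=1010: 1_1_____1_1
r11=1011: 1111____1111
r12=1100: 1___1___1___1
r13=1101: 11__11__11__11
r14=1110: 1_1_1_1_1_1_1_1
r15=1111: 1111111111111111
r16=10000: 1_______________1
r17=10001: 11______________11

Answer: 1
11
1_1
1111
1___1
11__11
1_1_1_1
11111111
1_______1
11______11
1_1_____1_1
1111____1111
1___1___1___1
11__11__11__11
1_1_1_1_1_1_1_1
1111111111111111
1_______________1
11______________11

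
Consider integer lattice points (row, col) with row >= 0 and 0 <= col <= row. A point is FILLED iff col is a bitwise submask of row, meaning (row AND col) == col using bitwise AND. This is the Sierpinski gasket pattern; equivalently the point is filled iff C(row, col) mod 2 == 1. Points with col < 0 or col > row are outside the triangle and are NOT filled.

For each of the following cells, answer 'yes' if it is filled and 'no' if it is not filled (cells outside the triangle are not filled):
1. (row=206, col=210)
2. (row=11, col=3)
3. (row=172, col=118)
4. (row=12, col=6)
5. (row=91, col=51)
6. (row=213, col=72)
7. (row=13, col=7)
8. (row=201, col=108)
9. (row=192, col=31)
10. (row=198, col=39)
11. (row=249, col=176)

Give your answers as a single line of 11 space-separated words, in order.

Answer: no yes no no no no no no no no yes

Derivation:
(206,210): col outside [0, 206] -> not filled
(11,3): row=0b1011, col=0b11, row AND col = 0b11 = 3; 3 == 3 -> filled
(172,118): row=0b10101100, col=0b1110110, row AND col = 0b100100 = 36; 36 != 118 -> empty
(12,6): row=0b1100, col=0b110, row AND col = 0b100 = 4; 4 != 6 -> empty
(91,51): row=0b1011011, col=0b110011, row AND col = 0b10011 = 19; 19 != 51 -> empty
(213,72): row=0b11010101, col=0b1001000, row AND col = 0b1000000 = 64; 64 != 72 -> empty
(13,7): row=0b1101, col=0b111, row AND col = 0b101 = 5; 5 != 7 -> empty
(201,108): row=0b11001001, col=0b1101100, row AND col = 0b1001000 = 72; 72 != 108 -> empty
(192,31): row=0b11000000, col=0b11111, row AND col = 0b0 = 0; 0 != 31 -> empty
(198,39): row=0b11000110, col=0b100111, row AND col = 0b110 = 6; 6 != 39 -> empty
(249,176): row=0b11111001, col=0b10110000, row AND col = 0b10110000 = 176; 176 == 176 -> filled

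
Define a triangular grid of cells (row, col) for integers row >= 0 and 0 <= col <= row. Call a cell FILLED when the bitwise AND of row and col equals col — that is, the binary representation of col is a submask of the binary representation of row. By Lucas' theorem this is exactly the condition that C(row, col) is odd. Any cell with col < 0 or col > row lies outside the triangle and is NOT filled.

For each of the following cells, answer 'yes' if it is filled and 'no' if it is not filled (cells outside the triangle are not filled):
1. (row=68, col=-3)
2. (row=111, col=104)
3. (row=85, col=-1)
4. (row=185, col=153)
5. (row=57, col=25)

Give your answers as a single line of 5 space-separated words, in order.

(68,-3): col outside [0, 68] -> not filled
(111,104): row=0b1101111, col=0b1101000, row AND col = 0b1101000 = 104; 104 == 104 -> filled
(85,-1): col outside [0, 85] -> not filled
(185,153): row=0b10111001, col=0b10011001, row AND col = 0b10011001 = 153; 153 == 153 -> filled
(57,25): row=0b111001, col=0b11001, row AND col = 0b11001 = 25; 25 == 25 -> filled

Answer: no yes no yes yes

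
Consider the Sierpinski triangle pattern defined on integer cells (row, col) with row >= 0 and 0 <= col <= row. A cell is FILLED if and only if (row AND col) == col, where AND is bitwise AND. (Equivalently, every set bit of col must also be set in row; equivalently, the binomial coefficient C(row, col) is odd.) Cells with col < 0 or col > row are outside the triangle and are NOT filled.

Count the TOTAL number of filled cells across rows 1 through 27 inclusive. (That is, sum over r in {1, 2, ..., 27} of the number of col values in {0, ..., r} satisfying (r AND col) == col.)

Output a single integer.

Answer: 170

Derivation:
r1=1 pc1: +2 =2
r2=10 pc1: +2 =4
r3=11 pc2: +4 =8
r4=100 pc1: +2 =10
r5=101 pc2: +4 =14
r6=110 pc2: +4 =18
r7=111 pc3: +8 =26
r8=1000 pc1: +2 =28
r9=1001 pc2: +4 =32
r10=1010 pc2: +4 =36
r11=1011 pc3: +8 =44
r12=1100 pc2: +4 =48
r13=1101 pc3: +8 =56
r14=1110 pc3: +8 =64
r15=1111 pc4: +16 =80
r16=10000 pc1: +2 =82
r17=10001 pc2: +4 =86
r18=10010 pc2: +4 =90
r19=10011 pc3: +8 =98
r20=10100 pc2: +4 =102
r21=10101 pc3: +8 =110
r22=10110 pc3: +8 =118
r23=10111 pc4: +16 =134
r24=11000 pc2: +4 =138
r25=11001 pc3: +8 =146
r26=11010 pc3: +8 =154
r27=11011 pc4: +16 =170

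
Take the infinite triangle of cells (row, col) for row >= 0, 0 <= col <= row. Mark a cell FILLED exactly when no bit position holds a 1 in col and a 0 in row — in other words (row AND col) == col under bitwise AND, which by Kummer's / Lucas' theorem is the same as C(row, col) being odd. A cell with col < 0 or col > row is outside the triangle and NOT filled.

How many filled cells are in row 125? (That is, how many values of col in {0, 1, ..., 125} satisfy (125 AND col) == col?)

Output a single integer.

Answer: 64

Derivation:
125 in binary = 1111101
popcount(125) = number of 1-bits in 1111101 = 6
A col c satisfies (125 AND c) == c iff every set bit of c is also set in 125; each of the 6 set bits of 125 can independently be on or off in c.
count = 2^6 = 64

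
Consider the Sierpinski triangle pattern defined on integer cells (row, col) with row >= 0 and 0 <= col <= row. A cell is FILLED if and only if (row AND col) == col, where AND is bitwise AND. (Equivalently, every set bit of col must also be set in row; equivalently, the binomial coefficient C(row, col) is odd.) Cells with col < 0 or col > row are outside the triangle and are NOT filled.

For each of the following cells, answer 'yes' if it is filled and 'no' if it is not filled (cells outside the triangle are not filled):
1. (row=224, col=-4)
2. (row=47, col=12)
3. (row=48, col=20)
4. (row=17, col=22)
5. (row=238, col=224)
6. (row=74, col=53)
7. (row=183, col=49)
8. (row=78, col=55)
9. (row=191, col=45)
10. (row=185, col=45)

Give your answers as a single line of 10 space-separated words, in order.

(224,-4): col outside [0, 224] -> not filled
(47,12): row=0b101111, col=0b1100, row AND col = 0b1100 = 12; 12 == 12 -> filled
(48,20): row=0b110000, col=0b10100, row AND col = 0b10000 = 16; 16 != 20 -> empty
(17,22): col outside [0, 17] -> not filled
(238,224): row=0b11101110, col=0b11100000, row AND col = 0b11100000 = 224; 224 == 224 -> filled
(74,53): row=0b1001010, col=0b110101, row AND col = 0b0 = 0; 0 != 53 -> empty
(183,49): row=0b10110111, col=0b110001, row AND col = 0b110001 = 49; 49 == 49 -> filled
(78,55): row=0b1001110, col=0b110111, row AND col = 0b110 = 6; 6 != 55 -> empty
(191,45): row=0b10111111, col=0b101101, row AND col = 0b101101 = 45; 45 == 45 -> filled
(185,45): row=0b10111001, col=0b101101, row AND col = 0b101001 = 41; 41 != 45 -> empty

Answer: no yes no no yes no yes no yes no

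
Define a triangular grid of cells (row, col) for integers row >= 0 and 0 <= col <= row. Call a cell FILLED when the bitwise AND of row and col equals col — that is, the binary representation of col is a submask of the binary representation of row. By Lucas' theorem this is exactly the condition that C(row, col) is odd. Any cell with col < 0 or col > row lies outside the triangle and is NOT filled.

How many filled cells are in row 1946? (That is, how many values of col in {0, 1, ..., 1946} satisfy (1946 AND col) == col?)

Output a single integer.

1946 in binary = 11110011010
popcount(1946) = number of 1-bits in 11110011010 = 7
A col c satisfies (1946 AND c) == c iff every set bit of c is also set in 1946; each of the 7 set bits of 1946 can independently be on or off in c.
count = 2^7 = 128

Answer: 128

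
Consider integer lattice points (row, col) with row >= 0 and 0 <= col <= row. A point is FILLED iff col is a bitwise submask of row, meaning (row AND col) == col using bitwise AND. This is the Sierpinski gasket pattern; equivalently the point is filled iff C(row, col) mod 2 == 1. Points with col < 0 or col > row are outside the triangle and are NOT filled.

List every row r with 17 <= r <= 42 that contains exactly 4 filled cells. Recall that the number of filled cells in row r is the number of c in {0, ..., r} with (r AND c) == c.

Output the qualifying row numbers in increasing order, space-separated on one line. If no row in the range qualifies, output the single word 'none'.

Answer: 17 18 20 24 33 34 36 40

Derivation:
Row r has 2^popcount(r) filled cells, so we need popcount(r) = log2(4) = 2.
Scan r = 17..42 and keep those with exactly 2 one-bits:
r=17=10001 popcount=2 -> KEEP
r=18=10010 popcount=2 -> KEEP
r=19=10011 popcount=3 -> skip
r=20=10100 popcount=2 -> KEEP
r=21=10101 popcount=3 -> skip
r=22=10110 popcount=3 -> skip
r=23=10111 popcount=4 -> skip
r=24=11000 popcount=2 -> KEEP
r=25=11001 popcount=3 -> skip
r=26=11010 popcount=3 -> skip
r=27=11011 popcount=4 -> skip
r=28=11100 popcount=3 -> skip
r=29=11101 popcount=4 -> skip
r=30=11110 popcount=4 -> skip
r=31=11111 popcount=5 -> skip
r=32=100000 popcount=1 -> skip
r=33=100001 popcount=2 -> KEEP
r=34=100010 popcount=2 -> KEEP
r=35=100011 popcount=3 -> skip
r=36=100100 popcount=2 -> KEEP
r=37=100101 popcount=3 -> skip
r=38=100110 popcount=3 -> skip
r=39=100111 popcount=4 -> skip
r=40=101000 popcount=2 -> KEEP
r=41=101001 popcount=3 -> skip
r=42=101010 popcount=3 -> skip
Kept rows: 17 18 20 24 33 34 36 40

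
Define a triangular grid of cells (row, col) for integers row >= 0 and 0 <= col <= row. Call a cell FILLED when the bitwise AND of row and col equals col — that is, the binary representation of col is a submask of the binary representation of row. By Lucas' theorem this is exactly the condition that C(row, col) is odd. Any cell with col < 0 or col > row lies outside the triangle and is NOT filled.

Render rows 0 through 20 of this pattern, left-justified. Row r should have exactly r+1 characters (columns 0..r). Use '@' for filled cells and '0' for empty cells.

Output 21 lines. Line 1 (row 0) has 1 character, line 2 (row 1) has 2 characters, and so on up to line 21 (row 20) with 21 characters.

Answer: @
@@
@0@
@@@@
@000@
@@00@@
@0@0@0@
@@@@@@@@
@0000000@
@@000000@@
@0@00000@0@
@@@@0000@@@@
@000@000@000@
@@00@@00@@00@@
@0@0@0@0@0@0@0@
@@@@@@@@@@@@@@@@
@000000000000000@
@@00000000000000@@
@0@0000000000000@0@
@@@@000000000000@@@@
@000@00000000000@000@

Derivation:
r0=0: @
r1=1: @@
r2=10: @0@
r3=11: @@@@
r4=100: @000@
r5=101: @@00@@
r6=110: @0@0@0@
r7=111: @@@@@@@@
r8=1000: @0000000@
r9=1001: @@000000@@
r10=1010: @0@00000@0@
r11=1011: @@@@0000@@@@
r12=1100: @000@000@000@
r13=1101: @@00@@00@@00@@
r14=1110: @0@0@0@0@0@0@0@
r15=1111: @@@@@@@@@@@@@@@@
r16=10000: @000000000000000@
r17=10001: @@00000000000000@@
r18=10010: @0@0000000000000@0@
r19=10011: @@@@000000000000@@@@
r20=10100: @000@00000000000@000@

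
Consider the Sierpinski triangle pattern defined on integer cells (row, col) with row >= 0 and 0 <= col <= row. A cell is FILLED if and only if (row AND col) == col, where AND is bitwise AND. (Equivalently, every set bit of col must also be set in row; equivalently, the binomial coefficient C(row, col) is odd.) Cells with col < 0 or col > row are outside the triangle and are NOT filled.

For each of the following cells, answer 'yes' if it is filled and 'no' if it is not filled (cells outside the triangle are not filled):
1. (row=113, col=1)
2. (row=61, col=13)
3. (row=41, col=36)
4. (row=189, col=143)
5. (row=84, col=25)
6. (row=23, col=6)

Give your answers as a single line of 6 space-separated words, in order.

(113,1): row=0b1110001, col=0b1, row AND col = 0b1 = 1; 1 == 1 -> filled
(61,13): row=0b111101, col=0b1101, row AND col = 0b1101 = 13; 13 == 13 -> filled
(41,36): row=0b101001, col=0b100100, row AND col = 0b100000 = 32; 32 != 36 -> empty
(189,143): row=0b10111101, col=0b10001111, row AND col = 0b10001101 = 141; 141 != 143 -> empty
(84,25): row=0b1010100, col=0b11001, row AND col = 0b10000 = 16; 16 != 25 -> empty
(23,6): row=0b10111, col=0b110, row AND col = 0b110 = 6; 6 == 6 -> filled

Answer: yes yes no no no yes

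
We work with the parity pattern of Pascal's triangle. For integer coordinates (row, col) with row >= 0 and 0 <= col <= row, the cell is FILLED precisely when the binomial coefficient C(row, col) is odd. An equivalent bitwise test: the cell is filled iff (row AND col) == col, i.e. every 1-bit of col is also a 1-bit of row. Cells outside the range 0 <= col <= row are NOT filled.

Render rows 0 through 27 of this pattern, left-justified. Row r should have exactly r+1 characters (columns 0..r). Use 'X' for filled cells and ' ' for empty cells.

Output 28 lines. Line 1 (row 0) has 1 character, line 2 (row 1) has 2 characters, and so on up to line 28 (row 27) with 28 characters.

Answer: X
XX
X X
XXXX
X   X
XX  XX
X X X X
XXXXXXXX
X       X
XX      XX
X X     X X
XXXX    XXXX
X   X   X   X
XX  XX  XX  XX
X X X X X X X X
XXXXXXXXXXXXXXXX
X               X
XX              XX
X X             X X
XXXX            XXXX
X   X           X   X
XX  XX          XX  XX
X X X X         X X X X
XXXXXXXX        XXXXXXXX
X       X       X       X
XX      XX      XX      XX
X X     X X     X X     X X
XXXX    XXXX    XXXX    XXXX

Derivation:
r0=0: X
r1=1: XX
r2=10: X X
r3=11: XXXX
r4=100: X   X
r5=101: XX  XX
r6=110: X X X X
r7=111: XXXXXXXX
r8=1000: X       X
r9=1001: XX      XX
r10=1010: X X     X X
r11=1011: XXXX    XXXX
r12=1100: X   X   X   X
r13=1101: XX  XX  XX  XX
r14=1110: X X X X X X X X
r15=1111: XXXXXXXXXXXXXXXX
r16=10000: X               X
r17=10001: XX              XX
r18=10010: X X             X X
r19=10011: XXXX            XXXX
r20=10100: X   X           X   X
r21=10101: XX  XX          XX  XX
r22=10110: X X X X         X X X X
r23=10111: XXXXXXXX        XXXXXXXX
r24=11000: X       X       X       X
r25=11001: XX      XX      XX      XX
r26=11010: X X     X X     X X     X X
r27=11011: XXXX    XXXX    XXXX    XXXX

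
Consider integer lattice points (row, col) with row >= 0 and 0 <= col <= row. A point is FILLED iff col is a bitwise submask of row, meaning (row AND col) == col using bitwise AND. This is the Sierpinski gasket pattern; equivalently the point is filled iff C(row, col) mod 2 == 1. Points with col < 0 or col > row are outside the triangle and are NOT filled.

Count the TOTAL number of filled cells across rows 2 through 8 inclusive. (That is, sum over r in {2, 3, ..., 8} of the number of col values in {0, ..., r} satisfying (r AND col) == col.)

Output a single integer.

r2=10 pc1: +2 =2
r3=11 pc2: +4 =6
r4=100 pc1: +2 =8
r5=101 pc2: +4 =12
r6=110 pc2: +4 =16
r7=111 pc3: +8 =24
r8=1000 pc1: +2 =26

Answer: 26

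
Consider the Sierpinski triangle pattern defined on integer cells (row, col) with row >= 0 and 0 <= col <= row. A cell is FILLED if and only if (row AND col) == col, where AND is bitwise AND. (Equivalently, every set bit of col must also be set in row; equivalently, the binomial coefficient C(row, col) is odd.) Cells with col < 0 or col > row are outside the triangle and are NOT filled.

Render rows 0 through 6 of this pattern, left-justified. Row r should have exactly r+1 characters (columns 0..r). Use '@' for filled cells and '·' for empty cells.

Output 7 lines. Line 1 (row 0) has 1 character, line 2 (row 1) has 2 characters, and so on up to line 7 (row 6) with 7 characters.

r0=0: @
r1=1: @@
r2=10: @·@
r3=11: @@@@
r4=100: @···@
r5=101: @@··@@
r6=110: @·@·@·@

Answer: @
@@
@·@
@@@@
@···@
@@··@@
@·@·@·@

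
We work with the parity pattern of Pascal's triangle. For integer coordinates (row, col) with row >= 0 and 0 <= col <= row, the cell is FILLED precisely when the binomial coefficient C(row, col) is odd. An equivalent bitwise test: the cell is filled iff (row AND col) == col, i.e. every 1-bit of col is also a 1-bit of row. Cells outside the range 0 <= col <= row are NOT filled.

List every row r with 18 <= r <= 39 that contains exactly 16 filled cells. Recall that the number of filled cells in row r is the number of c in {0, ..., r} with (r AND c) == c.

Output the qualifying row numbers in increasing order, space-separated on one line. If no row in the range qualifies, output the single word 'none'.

Row r has 2^popcount(r) filled cells, so we need popcount(r) = log2(16) = 4.
Scan r = 18..39 and keep those with exactly 4 one-bits:
r=18=10010 popcount=2 -> skip
r=19=10011 popcount=3 -> skip
r=20=10100 popcount=2 -> skip
r=21=10101 popcount=3 -> skip
r=22=10110 popcount=3 -> skip
r=23=10111 popcount=4 -> KEEP
r=24=11000 popcount=2 -> skip
r=25=11001 popcount=3 -> skip
r=26=11010 popcount=3 -> skip
r=27=11011 popcount=4 -> KEEP
r=28=11100 popcount=3 -> skip
r=29=11101 popcount=4 -> KEEP
r=30=11110 popcount=4 -> KEEP
r=31=11111 popcount=5 -> skip
r=32=100000 popcount=1 -> skip
r=33=100001 popcount=2 -> skip
r=34=100010 popcount=2 -> skip
r=35=100011 popcount=3 -> skip
r=36=100100 popcount=2 -> skip
r=37=100101 popcount=3 -> skip
r=38=100110 popcount=3 -> skip
r=39=100111 popcount=4 -> KEEP
Kept rows: 23 27 29 30 39

Answer: 23 27 29 30 39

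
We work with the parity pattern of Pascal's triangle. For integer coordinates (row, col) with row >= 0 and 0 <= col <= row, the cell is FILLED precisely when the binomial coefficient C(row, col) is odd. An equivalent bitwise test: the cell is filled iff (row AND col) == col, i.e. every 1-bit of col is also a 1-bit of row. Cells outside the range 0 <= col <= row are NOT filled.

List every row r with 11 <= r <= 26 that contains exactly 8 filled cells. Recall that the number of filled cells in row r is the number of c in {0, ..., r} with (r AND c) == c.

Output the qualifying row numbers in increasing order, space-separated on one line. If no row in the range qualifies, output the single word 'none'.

Row r has 2^popcount(r) filled cells, so we need popcount(r) = log2(8) = 3.
Scan r = 11..26 and keep those with exactly 3 one-bits:
r=11=1011 popcount=3 -> KEEP
r=12=1100 popcount=2 -> skip
r=13=1101 popcount=3 -> KEEP
r=14=1110 popcount=3 -> KEEP
r=15=1111 popcount=4 -> skip
r=16=10000 popcount=1 -> skip
r=17=10001 popcount=2 -> skip
r=18=10010 popcount=2 -> skip
r=19=10011 popcount=3 -> KEEP
r=20=10100 popcount=2 -> skip
r=21=10101 popcount=3 -> KEEP
r=22=10110 popcount=3 -> KEEP
r=23=10111 popcount=4 -> skip
r=24=11000 popcount=2 -> skip
r=25=11001 popcount=3 -> KEEP
r=26=11010 popcount=3 -> KEEP
Kept rows: 11 13 14 19 21 22 25 26

Answer: 11 13 14 19 21 22 25 26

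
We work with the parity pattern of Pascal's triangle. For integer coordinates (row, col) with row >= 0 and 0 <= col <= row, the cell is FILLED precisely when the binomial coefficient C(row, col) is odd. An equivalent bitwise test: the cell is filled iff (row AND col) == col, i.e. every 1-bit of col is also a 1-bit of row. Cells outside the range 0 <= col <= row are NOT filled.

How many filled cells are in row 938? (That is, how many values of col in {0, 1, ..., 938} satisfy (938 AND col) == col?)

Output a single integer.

938 in binary = 1110101010
popcount(938) = number of 1-bits in 1110101010 = 6
A col c satisfies (938 AND c) == c iff every set bit of c is also set in 938; each of the 6 set bits of 938 can independently be on or off in c.
count = 2^6 = 64

Answer: 64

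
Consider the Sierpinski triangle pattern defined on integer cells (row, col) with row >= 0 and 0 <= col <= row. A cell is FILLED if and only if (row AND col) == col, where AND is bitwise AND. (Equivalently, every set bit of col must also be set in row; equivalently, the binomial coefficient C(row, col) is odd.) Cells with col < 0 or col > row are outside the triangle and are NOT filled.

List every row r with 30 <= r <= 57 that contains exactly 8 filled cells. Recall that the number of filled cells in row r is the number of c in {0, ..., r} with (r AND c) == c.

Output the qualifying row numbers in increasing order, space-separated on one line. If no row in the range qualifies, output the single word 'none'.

Answer: 35 37 38 41 42 44 49 50 52 56

Derivation:
Row r has 2^popcount(r) filled cells, so we need popcount(r) = log2(8) = 3.
Scan r = 30..57 and keep those with exactly 3 one-bits:
r=30=11110 popcount=4 -> skip
r=31=11111 popcount=5 -> skip
r=32=100000 popcount=1 -> skip
r=33=100001 popcount=2 -> skip
r=34=100010 popcount=2 -> skip
r=35=100011 popcount=3 -> KEEP
r=36=100100 popcount=2 -> skip
r=37=100101 popcount=3 -> KEEP
r=38=100110 popcount=3 -> KEEP
r=39=100111 popcount=4 -> skip
r=40=101000 popcount=2 -> skip
r=41=101001 popcount=3 -> KEEP
r=42=101010 popcount=3 -> KEEP
r=43=101011 popcount=4 -> skip
r=44=101100 popcount=3 -> KEEP
r=45=101101 popcount=4 -> skip
r=46=101110 popcount=4 -> skip
r=47=101111 popcount=5 -> skip
r=48=110000 popcount=2 -> skip
r=49=110001 popcount=3 -> KEEP
r=50=110010 popcount=3 -> KEEP
r=51=110011 popcount=4 -> skip
r=52=110100 popcount=3 -> KEEP
r=53=110101 popcount=4 -> skip
r=54=110110 popcount=4 -> skip
r=55=110111 popcount=5 -> skip
r=56=111000 popcount=3 -> KEEP
r=57=111001 popcount=4 -> skip
Kept rows: 35 37 38 41 42 44 49 50 52 56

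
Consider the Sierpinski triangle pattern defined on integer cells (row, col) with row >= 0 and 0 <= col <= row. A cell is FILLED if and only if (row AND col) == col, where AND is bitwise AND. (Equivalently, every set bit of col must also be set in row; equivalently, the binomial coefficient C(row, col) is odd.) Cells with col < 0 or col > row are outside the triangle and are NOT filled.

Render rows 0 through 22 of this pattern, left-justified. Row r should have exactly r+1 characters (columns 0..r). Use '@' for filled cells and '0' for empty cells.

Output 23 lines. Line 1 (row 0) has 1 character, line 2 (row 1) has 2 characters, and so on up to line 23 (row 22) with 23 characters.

Answer: @
@@
@0@
@@@@
@000@
@@00@@
@0@0@0@
@@@@@@@@
@0000000@
@@000000@@
@0@00000@0@
@@@@0000@@@@
@000@000@000@
@@00@@00@@00@@
@0@0@0@0@0@0@0@
@@@@@@@@@@@@@@@@
@000000000000000@
@@00000000000000@@
@0@0000000000000@0@
@@@@000000000000@@@@
@000@00000000000@000@
@@00@@0000000000@@00@@
@0@0@0@000000000@0@0@0@

Derivation:
r0=0: @
r1=1: @@
r2=10: @0@
r3=11: @@@@
r4=100: @000@
r5=101: @@00@@
r6=110: @0@0@0@
r7=111: @@@@@@@@
r8=1000: @0000000@
r9=1001: @@000000@@
r10=1010: @0@00000@0@
r11=1011: @@@@0000@@@@
r12=1100: @000@000@000@
r13=1101: @@00@@00@@00@@
r14=1110: @0@0@0@0@0@0@0@
r15=1111: @@@@@@@@@@@@@@@@
r16=10000: @000000000000000@
r17=10001: @@00000000000000@@
r18=10010: @0@0000000000000@0@
r19=10011: @@@@000000000000@@@@
r20=10100: @000@00000000000@000@
r21=10101: @@00@@0000000000@@00@@
r22=10110: @0@0@0@000000000@0@0@0@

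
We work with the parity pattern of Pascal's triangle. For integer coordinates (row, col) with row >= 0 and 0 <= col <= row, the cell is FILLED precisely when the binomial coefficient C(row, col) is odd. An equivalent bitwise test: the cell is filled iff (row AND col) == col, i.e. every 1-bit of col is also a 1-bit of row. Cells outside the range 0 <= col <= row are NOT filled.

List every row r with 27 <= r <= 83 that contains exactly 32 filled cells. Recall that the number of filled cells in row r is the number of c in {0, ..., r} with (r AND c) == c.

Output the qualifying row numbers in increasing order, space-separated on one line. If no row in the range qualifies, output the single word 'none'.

Row r has 2^popcount(r) filled cells, so we need popcount(r) = log2(32) = 5.
Scan r = 27..83 and keep those with exactly 5 one-bits:
r=27=11011 popcount=4 -> skip
r=28=11100 popcount=3 -> skip
r=29=11101 popcount=4 -> skip
r=30=11110 popcount=4 -> skip
r=31=11111 popcount=5 -> KEEP
r=32=100000 popcount=1 -> skip
r=33=100001 popcount=2 -> skip
r=34=100010 popcount=2 -> skip
r=35=100011 popcount=3 -> skip
r=36=100100 popcount=2 -> skip
r=37=100101 popcount=3 -> skip
r=38=100110 popcount=3 -> skip
r=39=100111 popcount=4 -> skip
r=40=101000 popcount=2 -> skip
r=41=101001 popcount=3 -> skip
r=42=101010 popcount=3 -> skip
r=43=101011 popcount=4 -> skip
r=44=101100 popcount=3 -> skip
r=45=101101 popcount=4 -> skip
r=46=101110 popcount=4 -> skip
r=47=101111 popcount=5 -> KEEP
r=48=110000 popcount=2 -> skip
r=49=110001 popcount=3 -> skip
r=50=110010 popcount=3 -> skip
r=51=110011 popcount=4 -> skip
r=52=110100 popcount=3 -> skip
r=53=110101 popcount=4 -> skip
r=54=110110 popcount=4 -> skip
r=55=110111 popcount=5 -> KEEP
r=56=111000 popcount=3 -> skip
r=57=111001 popcount=4 -> skip
r=58=111010 popcount=4 -> skip
r=59=111011 popcount=5 -> KEEP
r=60=111100 popcount=4 -> skip
r=61=111101 popcount=5 -> KEEP
r=62=111110 popcount=5 -> KEEP
r=63=111111 popcount=6 -> skip
r=64=1000000 popcount=1 -> skip
r=65=1000001 popcount=2 -> skip
r=66=1000010 popcount=2 -> skip
r=67=1000011 popcount=3 -> skip
r=68=1000100 popcount=2 -> skip
r=69=1000101 popcount=3 -> skip
r=70=1000110 popcount=3 -> skip
r=71=1000111 popcount=4 -> skip
r=72=1001000 popcount=2 -> skip
r=73=1001001 popcount=3 -> skip
r=74=1001010 popcount=3 -> skip
r=75=1001011 popcount=4 -> skip
r=76=1001100 popcount=3 -> skip
r=77=1001101 popcount=4 -> skip
r=78=1001110 popcount=4 -> skip
r=79=1001111 popcount=5 -> KEEP
r=80=1010000 popcount=2 -> skip
r=81=1010001 popcount=3 -> skip
r=82=1010010 popcount=3 -> skip
r=83=1010011 popcount=4 -> skip
Kept rows: 31 47 55 59 61 62 79

Answer: 31 47 55 59 61 62 79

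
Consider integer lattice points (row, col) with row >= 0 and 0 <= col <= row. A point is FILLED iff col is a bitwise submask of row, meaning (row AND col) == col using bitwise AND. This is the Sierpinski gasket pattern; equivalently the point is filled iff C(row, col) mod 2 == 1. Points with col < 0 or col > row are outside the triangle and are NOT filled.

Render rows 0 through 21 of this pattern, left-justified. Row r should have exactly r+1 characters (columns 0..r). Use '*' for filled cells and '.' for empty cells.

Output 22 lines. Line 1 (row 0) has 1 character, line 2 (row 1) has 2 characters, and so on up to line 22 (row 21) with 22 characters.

Answer: *
**
*.*
****
*...*
**..**
*.*.*.*
********
*.......*
**......**
*.*.....*.*
****....****
*...*...*...*
**..**..**..**
*.*.*.*.*.*.*.*
****************
*...............*
**..............**
*.*.............*.*
****............****
*...*...........*...*
**..**..........**..**

Derivation:
r0=0: *
r1=1: **
r2=10: *.*
r3=11: ****
r4=100: *...*
r5=101: **..**
r6=110: *.*.*.*
r7=111: ********
r8=1000: *.......*
r9=1001: **......**
r10=1010: *.*.....*.*
r11=1011: ****....****
r12=1100: *...*...*...*
r13=1101: **..**..**..**
r14=1110: *.*.*.*.*.*.*.*
r15=1111: ****************
r16=10000: *...............*
r17=10001: **..............**
r18=10010: *.*.............*.*
r19=10011: ****............****
r20=10100: *...*...........*...*
r21=10101: **..**..........**..**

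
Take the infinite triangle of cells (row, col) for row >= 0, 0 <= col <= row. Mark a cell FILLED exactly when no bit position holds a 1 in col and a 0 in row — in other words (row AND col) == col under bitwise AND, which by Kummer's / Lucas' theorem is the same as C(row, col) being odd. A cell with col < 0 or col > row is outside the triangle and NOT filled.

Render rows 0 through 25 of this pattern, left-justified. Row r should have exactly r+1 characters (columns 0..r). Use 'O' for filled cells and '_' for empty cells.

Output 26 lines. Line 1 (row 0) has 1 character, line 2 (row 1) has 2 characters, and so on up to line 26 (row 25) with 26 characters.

r0=0: O
r1=1: OO
r2=10: O_O
r3=11: OOOO
r4=100: O___O
r5=101: OO__OO
r6=110: O_O_O_O
r7=111: OOOOOOOO
r8=1000: O_______O
r9=1001: OO______OO
r10=1010: O_O_____O_O
r11=1011: OOOO____OOOO
r12=1100: O___O___O___O
r13=1101: OO__OO__OO__OO
r14=1110: O_O_O_O_O_O_O_O
r15=1111: OOOOOOOOOOOOOOOO
r16=10000: O_______________O
r17=10001: OO______________OO
r18=10010: O_O_____________O_O
r19=10011: OOOO____________OOOO
r20=10100: O___O___________O___O
r21=10101: OO__OO__________OO__OO
r22=10110: O_O_O_O_________O_O_O_O
r23=10111: OOOOOOOO________OOOOOOOO
r24=11000: O_______O_______O_______O
r25=11001: OO______OO______OO______OO

Answer: O
OO
O_O
OOOO
O___O
OO__OO
O_O_O_O
OOOOOOOO
O_______O
OO______OO
O_O_____O_O
OOOO____OOOO
O___O___O___O
OO__OO__OO__OO
O_O_O_O_O_O_O_O
OOOOOOOOOOOOOOOO
O_______________O
OO______________OO
O_O_____________O_O
OOOO____________OOOO
O___O___________O___O
OO__OO__________OO__OO
O_O_O_O_________O_O_O_O
OOOOOOOO________OOOOOOOO
O_______O_______O_______O
OO______OO______OO______OO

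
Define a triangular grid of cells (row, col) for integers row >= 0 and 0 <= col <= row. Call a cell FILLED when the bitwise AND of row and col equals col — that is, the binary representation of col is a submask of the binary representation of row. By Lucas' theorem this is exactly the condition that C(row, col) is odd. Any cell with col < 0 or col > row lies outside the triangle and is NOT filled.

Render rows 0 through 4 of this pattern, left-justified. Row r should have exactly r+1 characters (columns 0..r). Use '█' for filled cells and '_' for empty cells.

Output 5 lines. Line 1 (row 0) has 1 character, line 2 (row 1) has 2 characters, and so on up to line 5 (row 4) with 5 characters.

Answer: █
██
█_█
████
█___█

Derivation:
r0=0: █
r1=1: ██
r2=10: █_█
r3=11: ████
r4=100: █___█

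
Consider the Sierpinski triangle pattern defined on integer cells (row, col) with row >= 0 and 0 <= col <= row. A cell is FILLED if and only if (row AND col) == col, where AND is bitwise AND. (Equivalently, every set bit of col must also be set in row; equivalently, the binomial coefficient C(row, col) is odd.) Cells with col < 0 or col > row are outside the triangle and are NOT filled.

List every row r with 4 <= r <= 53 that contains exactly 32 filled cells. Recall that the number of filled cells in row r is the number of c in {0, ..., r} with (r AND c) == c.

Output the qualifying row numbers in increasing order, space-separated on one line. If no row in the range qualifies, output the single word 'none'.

Answer: 31 47

Derivation:
Row r has 2^popcount(r) filled cells, so we need popcount(r) = log2(32) = 5.
Scan r = 4..53 and keep those with exactly 5 one-bits:
r=4=100 popcount=1 -> skip
r=5=101 popcount=2 -> skip
r=6=110 popcount=2 -> skip
r=7=111 popcount=3 -> skip
r=8=1000 popcount=1 -> skip
r=9=1001 popcount=2 -> skip
r=10=1010 popcount=2 -> skip
r=11=1011 popcount=3 -> skip
r=12=1100 popcount=2 -> skip
r=13=1101 popcount=3 -> skip
r=14=1110 popcount=3 -> skip
r=15=1111 popcount=4 -> skip
r=16=10000 popcount=1 -> skip
r=17=10001 popcount=2 -> skip
r=18=10010 popcount=2 -> skip
r=19=10011 popcount=3 -> skip
r=20=10100 popcount=2 -> skip
r=21=10101 popcount=3 -> skip
r=22=10110 popcount=3 -> skip
r=23=10111 popcount=4 -> skip
r=24=11000 popcount=2 -> skip
r=25=11001 popcount=3 -> skip
r=26=11010 popcount=3 -> skip
r=27=11011 popcount=4 -> skip
r=28=11100 popcount=3 -> skip
r=29=11101 popcount=4 -> skip
r=30=11110 popcount=4 -> skip
r=31=11111 popcount=5 -> KEEP
r=32=100000 popcount=1 -> skip
r=33=100001 popcount=2 -> skip
r=34=100010 popcount=2 -> skip
r=35=100011 popcount=3 -> skip
r=36=100100 popcount=2 -> skip
r=37=100101 popcount=3 -> skip
r=38=100110 popcount=3 -> skip
r=39=100111 popcount=4 -> skip
r=40=101000 popcount=2 -> skip
r=41=101001 popcount=3 -> skip
r=42=101010 popcount=3 -> skip
r=43=101011 popcount=4 -> skip
r=44=101100 popcount=3 -> skip
r=45=101101 popcount=4 -> skip
r=46=101110 popcount=4 -> skip
r=47=101111 popcount=5 -> KEEP
r=48=110000 popcount=2 -> skip
r=49=110001 popcount=3 -> skip
r=50=110010 popcount=3 -> skip
r=51=110011 popcount=4 -> skip
r=52=110100 popcount=3 -> skip
r=53=110101 popcount=4 -> skip
Kept rows: 31 47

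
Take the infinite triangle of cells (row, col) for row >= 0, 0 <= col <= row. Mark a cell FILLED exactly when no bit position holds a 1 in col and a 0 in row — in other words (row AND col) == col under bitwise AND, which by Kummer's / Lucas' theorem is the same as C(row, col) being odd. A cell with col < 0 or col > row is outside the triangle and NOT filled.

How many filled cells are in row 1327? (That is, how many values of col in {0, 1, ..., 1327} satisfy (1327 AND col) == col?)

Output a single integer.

Answer: 128

Derivation:
1327 in binary = 10100101111
popcount(1327) = number of 1-bits in 10100101111 = 7
A col c satisfies (1327 AND c) == c iff every set bit of c is also set in 1327; each of the 7 set bits of 1327 can independently be on or off in c.
count = 2^7 = 128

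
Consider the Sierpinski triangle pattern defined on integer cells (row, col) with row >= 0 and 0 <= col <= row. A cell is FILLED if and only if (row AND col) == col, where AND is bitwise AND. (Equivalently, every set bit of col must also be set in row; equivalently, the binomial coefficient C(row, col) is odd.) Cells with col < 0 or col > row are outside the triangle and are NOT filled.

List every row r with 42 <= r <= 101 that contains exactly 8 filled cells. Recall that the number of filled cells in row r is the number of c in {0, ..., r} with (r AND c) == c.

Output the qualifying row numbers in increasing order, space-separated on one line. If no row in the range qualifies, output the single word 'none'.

Answer: 42 44 49 50 52 56 67 69 70 73 74 76 81 82 84 88 97 98 100

Derivation:
Row r has 2^popcount(r) filled cells, so we need popcount(r) = log2(8) = 3.
Scan r = 42..101 and keep those with exactly 3 one-bits:
r=42=101010 popcount=3 -> KEEP
r=43=101011 popcount=4 -> skip
r=44=101100 popcount=3 -> KEEP
r=45=101101 popcount=4 -> skip
r=46=101110 popcount=4 -> skip
r=47=101111 popcount=5 -> skip
r=48=110000 popcount=2 -> skip
r=49=110001 popcount=3 -> KEEP
r=50=110010 popcount=3 -> KEEP
r=51=110011 popcount=4 -> skip
r=52=110100 popcount=3 -> KEEP
r=53=110101 popcount=4 -> skip
r=54=110110 popcount=4 -> skip
r=55=110111 popcount=5 -> skip
r=56=111000 popcount=3 -> KEEP
r=57=111001 popcount=4 -> skip
r=58=111010 popcount=4 -> skip
r=59=111011 popcount=5 -> skip
r=60=111100 popcount=4 -> skip
r=61=111101 popcount=5 -> skip
r=62=111110 popcount=5 -> skip
r=63=111111 popcount=6 -> skip
r=64=1000000 popcount=1 -> skip
r=65=1000001 popcount=2 -> skip
r=66=1000010 popcount=2 -> skip
r=67=1000011 popcount=3 -> KEEP
r=68=1000100 popcount=2 -> skip
r=69=1000101 popcount=3 -> KEEP
r=70=1000110 popcount=3 -> KEEP
r=71=1000111 popcount=4 -> skip
r=72=1001000 popcount=2 -> skip
r=73=1001001 popcount=3 -> KEEP
r=74=1001010 popcount=3 -> KEEP
r=75=1001011 popcount=4 -> skip
r=76=1001100 popcount=3 -> KEEP
r=77=1001101 popcount=4 -> skip
r=78=1001110 popcount=4 -> skip
r=79=1001111 popcount=5 -> skip
r=80=1010000 popcount=2 -> skip
r=81=1010001 popcount=3 -> KEEP
r=82=1010010 popcount=3 -> KEEP
r=83=1010011 popcount=4 -> skip
r=84=1010100 popcount=3 -> KEEP
r=85=1010101 popcount=4 -> skip
r=86=1010110 popcount=4 -> skip
r=87=1010111 popcount=5 -> skip
r=88=1011000 popcount=3 -> KEEP
r=89=1011001 popcount=4 -> skip
r=90=1011010 popcount=4 -> skip
r=91=1011011 popcount=5 -> skip
r=92=1011100 popcount=4 -> skip
r=93=1011101 popcount=5 -> skip
r=94=1011110 popcount=5 -> skip
r=95=1011111 popcount=6 -> skip
r=96=1100000 popcount=2 -> skip
r=97=1100001 popcount=3 -> KEEP
r=98=1100010 popcount=3 -> KEEP
r=99=1100011 popcount=4 -> skip
r=100=1100100 popcount=3 -> KEEP
r=101=1100101 popcount=4 -> skip
Kept rows: 42 44 49 50 52 56 67 69 70 73 74 76 81 82 84 88 97 98 100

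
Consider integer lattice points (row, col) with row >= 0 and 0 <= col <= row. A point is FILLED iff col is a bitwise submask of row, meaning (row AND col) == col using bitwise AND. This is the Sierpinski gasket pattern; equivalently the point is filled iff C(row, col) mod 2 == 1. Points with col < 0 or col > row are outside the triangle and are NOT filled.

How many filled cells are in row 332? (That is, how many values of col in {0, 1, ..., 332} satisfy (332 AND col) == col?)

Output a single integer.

332 in binary = 101001100
popcount(332) = number of 1-bits in 101001100 = 4
A col c satisfies (332 AND c) == c iff every set bit of c is also set in 332; each of the 4 set bits of 332 can independently be on or off in c.
count = 2^4 = 16

Answer: 16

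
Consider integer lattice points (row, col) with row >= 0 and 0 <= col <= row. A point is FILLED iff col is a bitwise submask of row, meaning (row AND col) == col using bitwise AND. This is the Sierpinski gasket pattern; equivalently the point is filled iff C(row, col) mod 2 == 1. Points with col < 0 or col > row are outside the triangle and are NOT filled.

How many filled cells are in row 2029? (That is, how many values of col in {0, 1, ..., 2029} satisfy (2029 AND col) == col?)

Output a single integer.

2029 in binary = 11111101101
popcount(2029) = number of 1-bits in 11111101101 = 9
A col c satisfies (2029 AND c) == c iff every set bit of c is also set in 2029; each of the 9 set bits of 2029 can independently be on or off in c.
count = 2^9 = 512

Answer: 512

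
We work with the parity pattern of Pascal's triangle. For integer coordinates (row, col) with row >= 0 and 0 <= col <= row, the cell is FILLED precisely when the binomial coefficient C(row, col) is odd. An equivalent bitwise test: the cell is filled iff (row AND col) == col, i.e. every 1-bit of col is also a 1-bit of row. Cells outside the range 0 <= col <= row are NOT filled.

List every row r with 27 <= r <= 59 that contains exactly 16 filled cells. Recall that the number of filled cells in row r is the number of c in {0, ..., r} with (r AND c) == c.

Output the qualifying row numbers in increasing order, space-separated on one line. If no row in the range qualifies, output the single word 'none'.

Row r has 2^popcount(r) filled cells, so we need popcount(r) = log2(16) = 4.
Scan r = 27..59 and keep those with exactly 4 one-bits:
r=27=11011 popcount=4 -> KEEP
r=28=11100 popcount=3 -> skip
r=29=11101 popcount=4 -> KEEP
r=30=11110 popcount=4 -> KEEP
r=31=11111 popcount=5 -> skip
r=32=100000 popcount=1 -> skip
r=33=100001 popcount=2 -> skip
r=34=100010 popcount=2 -> skip
r=35=100011 popcount=3 -> skip
r=36=100100 popcount=2 -> skip
r=37=100101 popcount=3 -> skip
r=38=100110 popcount=3 -> skip
r=39=100111 popcount=4 -> KEEP
r=40=101000 popcount=2 -> skip
r=41=101001 popcount=3 -> skip
r=42=101010 popcount=3 -> skip
r=43=101011 popcount=4 -> KEEP
r=44=101100 popcount=3 -> skip
r=45=101101 popcount=4 -> KEEP
r=46=101110 popcount=4 -> KEEP
r=47=101111 popcount=5 -> skip
r=48=110000 popcount=2 -> skip
r=49=110001 popcount=3 -> skip
r=50=110010 popcount=3 -> skip
r=51=110011 popcount=4 -> KEEP
r=52=110100 popcount=3 -> skip
r=53=110101 popcount=4 -> KEEP
r=54=110110 popcount=4 -> KEEP
r=55=110111 popcount=5 -> skip
r=56=111000 popcount=3 -> skip
r=57=111001 popcount=4 -> KEEP
r=58=111010 popcount=4 -> KEEP
r=59=111011 popcount=5 -> skip
Kept rows: 27 29 30 39 43 45 46 51 53 54 57 58

Answer: 27 29 30 39 43 45 46 51 53 54 57 58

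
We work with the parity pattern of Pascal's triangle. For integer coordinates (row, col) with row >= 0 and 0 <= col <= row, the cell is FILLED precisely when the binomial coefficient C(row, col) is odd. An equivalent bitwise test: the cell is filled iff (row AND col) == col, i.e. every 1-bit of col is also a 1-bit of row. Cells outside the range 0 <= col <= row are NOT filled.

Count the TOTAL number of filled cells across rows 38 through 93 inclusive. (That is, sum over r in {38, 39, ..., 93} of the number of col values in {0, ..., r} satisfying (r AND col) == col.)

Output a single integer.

Answer: 846

Derivation:
r38=100110 pc3: +8 =8
r39=100111 pc4: +16 =24
r40=101000 pc2: +4 =28
r41=101001 pc3: +8 =36
r42=101010 pc3: +8 =44
r43=101011 pc4: +16 =60
r44=101100 pc3: +8 =68
r45=101101 pc4: +16 =84
r46=101110 pc4: +16 =100
r47=101111 pc5: +32 =132
r48=110000 pc2: +4 =136
r49=110001 pc3: +8 =144
r50=110010 pc3: +8 =152
r51=110011 pc4: +16 =168
r52=110100 pc3: +8 =176
r53=110101 pc4: +16 =192
r54=110110 pc4: +16 =208
r55=110111 pc5: +32 =240
r56=111000 pc3: +8 =248
r57=111001 pc4: +16 =264
r58=111010 pc4: +16 =280
r59=111011 pc5: +32 =312
r60=111100 pc4: +16 =328
r61=111101 pc5: +32 =360
r62=111110 pc5: +32 =392
r63=111111 pc6: +64 =456
r64=1000000 pc1: +2 =458
r65=1000001 pc2: +4 =462
r66=1000010 pc2: +4 =466
r67=1000011 pc3: +8 =474
r68=1000100 pc2: +4 =478
r69=1000101 pc3: +8 =486
r70=1000110 pc3: +8 =494
r71=1000111 pc4: +16 =510
r72=1001000 pc2: +4 =514
r73=1001001 pc3: +8 =522
r74=1001010 pc3: +8 =530
r75=1001011 pc4: +16 =546
r76=1001100 pc3: +8 =554
r77=1001101 pc4: +16 =570
r78=1001110 pc4: +16 =586
r79=1001111 pc5: +32 =618
r80=1010000 pc2: +4 =622
r81=1010001 pc3: +8 =630
r82=1010010 pc3: +8 =638
r83=1010011 pc4: +16 =654
r84=1010100 pc3: +8 =662
r85=1010101 pc4: +16 =678
r86=1010110 pc4: +16 =694
r87=1010111 pc5: +32 =726
r88=1011000 pc3: +8 =734
r89=1011001 pc4: +16 =750
r90=1011010 pc4: +16 =766
r91=1011011 pc5: +32 =798
r92=1011100 pc4: +16 =814
r93=1011101 pc5: +32 =846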